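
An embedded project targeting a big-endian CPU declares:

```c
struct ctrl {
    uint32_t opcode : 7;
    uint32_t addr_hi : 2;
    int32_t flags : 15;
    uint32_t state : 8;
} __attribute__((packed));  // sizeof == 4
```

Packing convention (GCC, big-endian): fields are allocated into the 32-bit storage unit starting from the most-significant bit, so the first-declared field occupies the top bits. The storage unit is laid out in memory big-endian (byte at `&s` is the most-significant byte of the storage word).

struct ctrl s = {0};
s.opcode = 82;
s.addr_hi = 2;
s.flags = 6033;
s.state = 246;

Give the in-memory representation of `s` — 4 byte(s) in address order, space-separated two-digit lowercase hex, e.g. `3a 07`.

[25+:7] opcode=82 & 0x7f = 0x52; word=0xa4000000
[23+:2] addr_hi=2 & 0x3 = 0x2; word=0xa5000000
[8+:15] flags=6033 & 0x7fff = 0x1791; word=0xa5179100
[0+:8] state=246 & 0xff = 0xf6; word=0xa51791f6
word = 0xa51791f6 → big-endian bytes:
  [0]=0xa5  [1]=0x17  [2]=0x91  [3]=0xf6

a5 17 91 f6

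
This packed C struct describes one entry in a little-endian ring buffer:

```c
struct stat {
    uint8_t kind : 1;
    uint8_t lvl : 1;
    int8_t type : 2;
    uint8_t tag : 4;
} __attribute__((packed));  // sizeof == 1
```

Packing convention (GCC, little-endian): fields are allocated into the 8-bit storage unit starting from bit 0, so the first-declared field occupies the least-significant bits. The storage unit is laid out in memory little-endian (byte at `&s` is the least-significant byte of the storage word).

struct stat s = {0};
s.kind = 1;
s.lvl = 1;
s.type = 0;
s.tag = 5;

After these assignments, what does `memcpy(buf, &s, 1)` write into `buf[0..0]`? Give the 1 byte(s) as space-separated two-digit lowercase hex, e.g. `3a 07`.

53

[0+:1] kind=1 & 0x1 = 0x1; word=0x01
[1+:1] lvl=1 & 0x1 = 0x1; word=0x03
[2+:2] type=0 & 0x3 = 0x0; word=0x03
[4+:4] tag=5 & 0xf = 0x5; word=0x53
word = 0x53 → little-endian bytes:
  [0]=0x53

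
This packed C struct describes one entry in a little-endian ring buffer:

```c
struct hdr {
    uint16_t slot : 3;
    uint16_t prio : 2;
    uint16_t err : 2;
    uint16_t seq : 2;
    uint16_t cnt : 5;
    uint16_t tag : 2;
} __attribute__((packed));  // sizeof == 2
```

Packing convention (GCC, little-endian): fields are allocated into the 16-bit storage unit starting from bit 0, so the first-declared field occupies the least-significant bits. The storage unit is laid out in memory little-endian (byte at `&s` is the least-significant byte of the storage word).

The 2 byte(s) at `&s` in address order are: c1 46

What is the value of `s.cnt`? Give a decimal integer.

3

[0]=0xc1 [1]=0x46 (little-endian) → word 0x46c1
slot [0+:3] = (word>>0) & 0x7 = 1
prio [3+:2] = (word>>3) & 0x3 = 0
err [5+:2] = (word>>5) & 0x3 = 2
seq [7+:2] = (word>>7) & 0x3 = 1
cnt [9+:5] = (word>>9) & 0x1f = 3  ←
tag [14+:2] = (word>>14) & 0x3 = 1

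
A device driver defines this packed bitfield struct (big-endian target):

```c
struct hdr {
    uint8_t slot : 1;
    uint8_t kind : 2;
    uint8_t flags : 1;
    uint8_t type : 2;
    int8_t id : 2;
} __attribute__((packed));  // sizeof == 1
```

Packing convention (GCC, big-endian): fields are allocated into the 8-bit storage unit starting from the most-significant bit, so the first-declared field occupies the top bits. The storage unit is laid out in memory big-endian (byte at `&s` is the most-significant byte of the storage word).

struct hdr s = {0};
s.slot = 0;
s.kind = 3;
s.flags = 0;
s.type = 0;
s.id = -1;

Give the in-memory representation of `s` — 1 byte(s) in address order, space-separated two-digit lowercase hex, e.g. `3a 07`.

63

slot:1 = 0 → 0x0 << 7 → word 0x00
kind:2 = 3 → 0x3 << 5 → word 0x60
flags:1 = 0 → 0x0 << 4 → word 0x60
type:2 = 0 → 0x0 << 2 → word 0x60
id:2 = -1 → 0x3 << 0 → word 0x63
word = 0x63 → big-endian bytes:
  [0]=0x63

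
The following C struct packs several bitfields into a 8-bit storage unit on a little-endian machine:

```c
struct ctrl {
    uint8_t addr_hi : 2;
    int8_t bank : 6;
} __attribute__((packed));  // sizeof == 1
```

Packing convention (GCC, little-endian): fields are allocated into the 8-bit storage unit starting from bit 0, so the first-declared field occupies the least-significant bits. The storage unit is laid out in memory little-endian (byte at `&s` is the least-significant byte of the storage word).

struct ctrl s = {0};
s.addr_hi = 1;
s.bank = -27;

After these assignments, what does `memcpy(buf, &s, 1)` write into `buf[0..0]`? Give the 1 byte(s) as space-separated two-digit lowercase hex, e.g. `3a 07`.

95

[0+:2] addr_hi=1 & 0x3 = 0x1; word=0x01
[2+:6] bank=-27 & 0x3f = 0x25; word=0x95
word = 0x95 → little-endian bytes:
  [0]=0x95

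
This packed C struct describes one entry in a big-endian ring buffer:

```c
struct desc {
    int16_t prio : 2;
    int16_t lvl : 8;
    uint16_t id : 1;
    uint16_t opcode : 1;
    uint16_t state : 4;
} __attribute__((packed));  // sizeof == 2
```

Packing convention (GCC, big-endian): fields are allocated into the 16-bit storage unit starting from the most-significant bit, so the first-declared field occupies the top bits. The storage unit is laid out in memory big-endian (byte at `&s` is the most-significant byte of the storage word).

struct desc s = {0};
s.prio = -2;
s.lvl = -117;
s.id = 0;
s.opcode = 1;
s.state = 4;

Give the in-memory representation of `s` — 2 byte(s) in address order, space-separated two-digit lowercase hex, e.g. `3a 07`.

prio:2 = -2 → 0x2 << 14 → word 0x8000
lvl:8 = -117 → 0x8b << 6 → word 0xa2c0
id:1 = 0 → 0x0 << 5 → word 0xa2c0
opcode:1 = 1 → 0x1 << 4 → word 0xa2d0
state:4 = 4 → 0x4 << 0 → word 0xa2d4
word = 0xa2d4 → big-endian bytes:
  [0]=0xa2  [1]=0xd4

a2 d4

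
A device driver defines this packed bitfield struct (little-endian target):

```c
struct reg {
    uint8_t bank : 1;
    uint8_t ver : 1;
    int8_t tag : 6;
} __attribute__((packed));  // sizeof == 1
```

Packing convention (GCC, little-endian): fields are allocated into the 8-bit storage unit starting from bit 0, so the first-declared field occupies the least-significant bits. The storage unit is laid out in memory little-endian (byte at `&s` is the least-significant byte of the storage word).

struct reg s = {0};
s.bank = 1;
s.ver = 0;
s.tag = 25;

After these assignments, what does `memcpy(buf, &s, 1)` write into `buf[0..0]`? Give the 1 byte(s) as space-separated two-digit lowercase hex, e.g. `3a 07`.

[0+:1] bank=1 & 0x1 = 0x1; word=0x01
[1+:1] ver=0 & 0x1 = 0x0; word=0x01
[2+:6] tag=25 & 0x3f = 0x19; word=0x65
word = 0x65 → little-endian bytes:
  [0]=0x65

65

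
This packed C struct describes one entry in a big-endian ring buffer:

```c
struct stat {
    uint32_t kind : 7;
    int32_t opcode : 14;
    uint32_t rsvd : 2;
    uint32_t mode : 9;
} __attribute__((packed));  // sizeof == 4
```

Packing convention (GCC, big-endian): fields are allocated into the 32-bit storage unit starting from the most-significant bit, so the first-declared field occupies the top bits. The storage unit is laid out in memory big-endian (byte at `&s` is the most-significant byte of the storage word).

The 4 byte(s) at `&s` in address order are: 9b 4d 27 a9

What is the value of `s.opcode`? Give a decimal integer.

[0]=0x9b [1]=0x4d [2]=0x27 [3]=0xa9 (big-endian) → word 0x9b4d27a9
kind [25+:7] = (word>>25) & 0x7f = 77
opcode [11+:14] = (word>>11) & 0x3fff = 10660  ←
rsvd [9+:2] = (word>>9) & 0x3 = 3
mode [0+:9] = (word>>0) & 0x1ff = 425
opcode signed 14b, MSB=1: 10660 - 16384 = -5724

-5724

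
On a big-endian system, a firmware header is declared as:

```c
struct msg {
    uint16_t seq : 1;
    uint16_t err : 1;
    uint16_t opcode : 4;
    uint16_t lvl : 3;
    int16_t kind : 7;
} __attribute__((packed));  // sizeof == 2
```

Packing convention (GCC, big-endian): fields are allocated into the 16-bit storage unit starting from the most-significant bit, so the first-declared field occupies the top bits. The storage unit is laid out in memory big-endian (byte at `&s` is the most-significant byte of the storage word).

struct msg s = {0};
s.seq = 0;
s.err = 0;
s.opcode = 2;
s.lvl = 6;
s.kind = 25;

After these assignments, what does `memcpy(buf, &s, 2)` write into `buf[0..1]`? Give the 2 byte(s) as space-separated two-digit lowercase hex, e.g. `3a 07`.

[15+:1] seq=0 & 0x1 = 0x0; word=0x0000
[14+:1] err=0 & 0x1 = 0x0; word=0x0000
[10+:4] opcode=2 & 0xf = 0x2; word=0x0800
[7+:3] lvl=6 & 0x7 = 0x6; word=0x0b00
[0+:7] kind=25 & 0x7f = 0x19; word=0x0b19
word = 0x0b19 → big-endian bytes:
  [0]=0x0b  [1]=0x19

0b 19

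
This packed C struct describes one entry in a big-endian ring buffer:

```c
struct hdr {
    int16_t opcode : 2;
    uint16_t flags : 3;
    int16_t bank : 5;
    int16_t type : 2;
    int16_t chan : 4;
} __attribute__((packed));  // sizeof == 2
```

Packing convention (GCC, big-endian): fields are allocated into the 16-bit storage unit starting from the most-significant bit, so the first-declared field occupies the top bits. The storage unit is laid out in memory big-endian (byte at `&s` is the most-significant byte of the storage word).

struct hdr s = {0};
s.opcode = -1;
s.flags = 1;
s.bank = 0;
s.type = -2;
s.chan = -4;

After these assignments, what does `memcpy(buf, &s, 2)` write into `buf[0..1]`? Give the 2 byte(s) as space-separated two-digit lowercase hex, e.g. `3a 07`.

opcode:2 = -1 → 0x3 << 14 → word 0xc000
flags:3 = 1 → 0x1 << 11 → word 0xc800
bank:5 = 0 → 0x0 << 6 → word 0xc800
type:2 = -2 → 0x2 << 4 → word 0xc820
chan:4 = -4 → 0xc << 0 → word 0xc82c
word = 0xc82c → big-endian bytes:
  [0]=0xc8  [1]=0x2c

c8 2c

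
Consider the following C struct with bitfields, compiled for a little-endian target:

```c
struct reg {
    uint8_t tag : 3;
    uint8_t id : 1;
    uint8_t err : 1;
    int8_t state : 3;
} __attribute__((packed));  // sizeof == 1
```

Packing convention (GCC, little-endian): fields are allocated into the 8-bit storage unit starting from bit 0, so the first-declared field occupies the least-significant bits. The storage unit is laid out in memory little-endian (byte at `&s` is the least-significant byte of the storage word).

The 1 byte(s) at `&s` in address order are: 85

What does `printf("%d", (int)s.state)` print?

-4

[0]=0x85 (little-endian) → word 0x85
tag:3 @ bit 0 → (0x85>>0)&0x7 = 0x5
id:1 @ bit 3 → (0x85>>3)&0x1 = 0x0
err:1 @ bit 4 → (0x85>>4)&0x1 = 0x0
state:3 @ bit 5 → (0x85>>5)&0x7 = 0x4  ←
state signed 3b, MSB=1: 4 - 8 = -4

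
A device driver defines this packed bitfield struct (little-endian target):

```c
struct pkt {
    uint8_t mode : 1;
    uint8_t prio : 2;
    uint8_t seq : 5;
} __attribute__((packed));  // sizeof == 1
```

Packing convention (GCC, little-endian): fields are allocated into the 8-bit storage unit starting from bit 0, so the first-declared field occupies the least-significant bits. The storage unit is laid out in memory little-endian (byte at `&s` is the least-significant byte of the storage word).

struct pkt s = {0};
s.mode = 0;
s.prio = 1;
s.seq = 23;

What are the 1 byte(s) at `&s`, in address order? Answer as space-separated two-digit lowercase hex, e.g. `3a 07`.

ba

[0+:1] mode=0 & 0x1 = 0x0; word=0x00
[1+:2] prio=1 & 0x3 = 0x1; word=0x02
[3+:5] seq=23 & 0x1f = 0x17; word=0xba
word = 0xba → little-endian bytes:
  [0]=0xba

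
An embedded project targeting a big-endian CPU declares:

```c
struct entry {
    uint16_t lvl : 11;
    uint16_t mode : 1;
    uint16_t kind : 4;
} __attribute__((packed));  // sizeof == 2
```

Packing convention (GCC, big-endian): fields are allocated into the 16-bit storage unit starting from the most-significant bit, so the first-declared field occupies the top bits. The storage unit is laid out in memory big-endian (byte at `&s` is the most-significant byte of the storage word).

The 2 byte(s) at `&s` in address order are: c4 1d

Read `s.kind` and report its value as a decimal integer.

[0]=0xc4 [1]=0x1d (big-endian) → word 0xc41d
lvl:11 @ bit 5 → (0xc41d>>5)&0x7ff = 0x620
mode:1 @ bit 4 → (0xc41d>>4)&0x1 = 0x1
kind:4 @ bit 0 → (0xc41d>>0)&0xf = 0xd  ←

13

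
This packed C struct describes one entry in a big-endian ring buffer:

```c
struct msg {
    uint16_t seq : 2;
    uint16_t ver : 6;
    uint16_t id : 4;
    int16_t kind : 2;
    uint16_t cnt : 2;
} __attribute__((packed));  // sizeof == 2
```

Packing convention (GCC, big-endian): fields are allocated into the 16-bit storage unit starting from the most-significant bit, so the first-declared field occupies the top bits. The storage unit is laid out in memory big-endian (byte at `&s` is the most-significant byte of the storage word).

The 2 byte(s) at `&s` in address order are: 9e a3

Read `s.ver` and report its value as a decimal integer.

30

[0]=0x9e [1]=0xa3 (big-endian) → word 0x9ea3
seq:2 @ bit 14 → (0x9ea3>>14)&0x3 = 0x2
ver:6 @ bit 8 → (0x9ea3>>8)&0x3f = 0x1e  ←
id:4 @ bit 4 → (0x9ea3>>4)&0xf = 0xa
kind:2 @ bit 2 → (0x9ea3>>2)&0x3 = 0x0
cnt:2 @ bit 0 → (0x9ea3>>0)&0x3 = 0x3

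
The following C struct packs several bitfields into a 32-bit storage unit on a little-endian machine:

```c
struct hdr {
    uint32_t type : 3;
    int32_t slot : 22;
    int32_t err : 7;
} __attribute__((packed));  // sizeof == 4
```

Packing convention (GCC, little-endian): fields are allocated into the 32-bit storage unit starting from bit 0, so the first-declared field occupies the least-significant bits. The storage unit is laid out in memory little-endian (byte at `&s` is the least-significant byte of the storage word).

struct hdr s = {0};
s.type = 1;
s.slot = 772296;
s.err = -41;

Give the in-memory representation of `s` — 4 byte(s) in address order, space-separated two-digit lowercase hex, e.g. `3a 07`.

[0+:3] type=1 & 0x7 = 0x1; word=0x00000001
[3+:22] slot=772296 & 0x3fffff = 0xbc8c8; word=0x005e4641
[25+:7] err=-41 & 0x7f = 0x57; word=0xae5e4641
word = 0xae5e4641 → little-endian bytes:
  [0]=0x41  [1]=0x46  [2]=0x5e  [3]=0xae

41 46 5e ae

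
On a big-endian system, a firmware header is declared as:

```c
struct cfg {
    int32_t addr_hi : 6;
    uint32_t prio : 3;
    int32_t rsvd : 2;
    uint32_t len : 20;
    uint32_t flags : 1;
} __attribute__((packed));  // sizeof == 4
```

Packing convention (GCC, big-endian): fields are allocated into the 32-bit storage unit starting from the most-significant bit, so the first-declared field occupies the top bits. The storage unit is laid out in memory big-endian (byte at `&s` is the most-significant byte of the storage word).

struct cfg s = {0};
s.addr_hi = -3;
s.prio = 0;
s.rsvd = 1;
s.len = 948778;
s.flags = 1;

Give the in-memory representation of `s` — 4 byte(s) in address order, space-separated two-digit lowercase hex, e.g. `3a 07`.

f4 3c f4 55

[26+:6] addr_hi=-3 & 0x3f = 0x3d; word=0xf4000000
[23+:3] prio=0 & 0x7 = 0x0; word=0xf4000000
[21+:2] rsvd=1 & 0x3 = 0x1; word=0xf4200000
[1+:20] len=948778 & 0xfffff = 0xe7a2a; word=0xf43cf454
[0+:1] flags=1 & 0x1 = 0x1; word=0xf43cf455
word = 0xf43cf455 → big-endian bytes:
  [0]=0xf4  [1]=0x3c  [2]=0xf4  [3]=0x55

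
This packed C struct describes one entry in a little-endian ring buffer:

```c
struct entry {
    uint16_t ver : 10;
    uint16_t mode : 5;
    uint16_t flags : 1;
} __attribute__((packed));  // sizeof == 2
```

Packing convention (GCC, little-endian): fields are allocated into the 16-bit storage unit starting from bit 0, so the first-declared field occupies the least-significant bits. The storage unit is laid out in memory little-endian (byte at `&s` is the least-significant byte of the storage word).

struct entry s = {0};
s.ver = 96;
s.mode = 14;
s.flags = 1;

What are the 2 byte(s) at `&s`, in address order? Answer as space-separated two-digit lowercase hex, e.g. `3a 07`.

60 b8

ver:10 = 96 → 0x60 << 0 → word 0x0060
mode:5 = 14 → 0xe << 10 → word 0x3860
flags:1 = 1 → 0x1 << 15 → word 0xb860
word = 0xb860 → little-endian bytes:
  [0]=0x60  [1]=0xb8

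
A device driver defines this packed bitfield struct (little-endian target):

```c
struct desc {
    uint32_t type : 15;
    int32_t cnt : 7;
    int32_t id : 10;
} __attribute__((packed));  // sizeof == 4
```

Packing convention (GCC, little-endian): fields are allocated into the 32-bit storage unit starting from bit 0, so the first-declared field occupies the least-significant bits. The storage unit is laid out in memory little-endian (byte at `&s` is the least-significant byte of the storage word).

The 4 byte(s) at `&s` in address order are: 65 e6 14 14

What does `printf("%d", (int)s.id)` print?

80

[0]=0x65 [1]=0xe6 [2]=0x14 [3]=0x14 (little-endian) → word 0x1414e665
type:15 @ bit 0 → (0x1414e665>>0)&0x7fff = 0x6665
cnt:7 @ bit 15 → (0x1414e665>>15)&0x7f = 0x29
id:10 @ bit 22 → (0x1414e665>>22)&0x3ff = 0x50  ←
id signed 10b, MSB=0: value = 80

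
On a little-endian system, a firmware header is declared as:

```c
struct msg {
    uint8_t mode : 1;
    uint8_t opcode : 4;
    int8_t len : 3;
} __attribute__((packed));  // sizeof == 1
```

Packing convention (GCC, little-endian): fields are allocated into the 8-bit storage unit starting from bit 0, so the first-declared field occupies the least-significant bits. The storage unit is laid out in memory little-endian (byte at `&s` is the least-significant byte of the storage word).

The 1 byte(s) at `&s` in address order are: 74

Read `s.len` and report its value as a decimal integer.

3

[0]=0x74 (little-endian) → word 0x74
mode [0+:1] = (word>>0) & 0x1 = 0
opcode [1+:4] = (word>>1) & 0xf = 10
len [5+:3] = (word>>5) & 0x7 = 3  ←
len signed 3b, MSB=0: value = 3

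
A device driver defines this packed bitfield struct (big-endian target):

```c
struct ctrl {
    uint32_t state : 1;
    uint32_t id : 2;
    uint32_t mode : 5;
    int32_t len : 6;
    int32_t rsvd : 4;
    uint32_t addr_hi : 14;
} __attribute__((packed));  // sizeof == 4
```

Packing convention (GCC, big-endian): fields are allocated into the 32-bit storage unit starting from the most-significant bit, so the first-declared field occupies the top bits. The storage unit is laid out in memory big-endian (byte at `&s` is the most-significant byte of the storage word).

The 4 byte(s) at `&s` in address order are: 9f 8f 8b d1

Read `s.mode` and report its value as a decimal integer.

31

[0]=0x9f [1]=0x8f [2]=0x8b [3]=0xd1 (big-endian) → word 0x9f8f8bd1
state [31+:1] = (word>>31) & 0x1 = 1
id [29+:2] = (word>>29) & 0x3 = 0
mode [24+:5] = (word>>24) & 0x1f = 31  ←
len [18+:6] = (word>>18) & 0x3f = 35
rsvd [14+:4] = (word>>14) & 0xf = 14
addr_hi [0+:14] = (word>>0) & 0x3fff = 3025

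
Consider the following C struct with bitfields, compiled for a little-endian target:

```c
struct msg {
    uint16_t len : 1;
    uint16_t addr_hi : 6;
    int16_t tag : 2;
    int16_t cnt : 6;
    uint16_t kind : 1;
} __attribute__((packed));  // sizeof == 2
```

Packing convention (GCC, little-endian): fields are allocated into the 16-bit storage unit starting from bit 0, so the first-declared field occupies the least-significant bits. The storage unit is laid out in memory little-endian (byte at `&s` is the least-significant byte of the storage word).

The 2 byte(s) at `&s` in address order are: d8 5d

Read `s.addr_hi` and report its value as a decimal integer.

[0]=0xd8 [1]=0x5d (little-endian) → word 0x5dd8
len:1 @ bit 0 → (0x5dd8>>0)&0x1 = 0x0
addr_hi:6 @ bit 1 → (0x5dd8>>1)&0x3f = 0x2c  ←
tag:2 @ bit 7 → (0x5dd8>>7)&0x3 = 0x3
cnt:6 @ bit 9 → (0x5dd8>>9)&0x3f = 0x2e
kind:1 @ bit 15 → (0x5dd8>>15)&0x1 = 0x0

44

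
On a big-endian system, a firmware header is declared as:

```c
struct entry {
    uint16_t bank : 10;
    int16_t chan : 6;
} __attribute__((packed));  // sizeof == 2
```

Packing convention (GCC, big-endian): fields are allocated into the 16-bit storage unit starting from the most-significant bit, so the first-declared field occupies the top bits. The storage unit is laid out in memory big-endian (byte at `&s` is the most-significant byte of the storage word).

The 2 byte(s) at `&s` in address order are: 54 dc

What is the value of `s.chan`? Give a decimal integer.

[0]=0x54 [1]=0xdc (big-endian) → word 0x54dc
bank [6+:10] = (word>>6) & 0x3ff = 339
chan [0+:6] = (word>>0) & 0x3f = 28  ←
chan signed 6b, MSB=0: value = 28

28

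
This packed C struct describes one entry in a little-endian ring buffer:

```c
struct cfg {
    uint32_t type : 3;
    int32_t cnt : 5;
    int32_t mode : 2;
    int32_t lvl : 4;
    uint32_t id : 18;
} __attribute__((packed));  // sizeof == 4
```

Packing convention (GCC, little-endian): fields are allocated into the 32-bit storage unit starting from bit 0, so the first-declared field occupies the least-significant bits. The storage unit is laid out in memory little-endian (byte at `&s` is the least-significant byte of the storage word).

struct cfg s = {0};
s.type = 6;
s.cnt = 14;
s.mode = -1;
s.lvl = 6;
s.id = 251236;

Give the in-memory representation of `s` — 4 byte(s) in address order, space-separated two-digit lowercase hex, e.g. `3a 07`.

[0+:3] type=6 & 0x7 = 0x6; word=0x00000006
[3+:5] cnt=14 & 0x1f = 0xe; word=0x00000076
[8+:2] mode=-1 & 0x3 = 0x3; word=0x00000376
[10+:4] lvl=6 & 0xf = 0x6; word=0x00001b76
[14+:18] id=251236 & 0x3ffff = 0x3d564; word=0xf5591b76
word = 0xf5591b76 → little-endian bytes:
  [0]=0x76  [1]=0x1b  [2]=0x59  [3]=0xf5

76 1b 59 f5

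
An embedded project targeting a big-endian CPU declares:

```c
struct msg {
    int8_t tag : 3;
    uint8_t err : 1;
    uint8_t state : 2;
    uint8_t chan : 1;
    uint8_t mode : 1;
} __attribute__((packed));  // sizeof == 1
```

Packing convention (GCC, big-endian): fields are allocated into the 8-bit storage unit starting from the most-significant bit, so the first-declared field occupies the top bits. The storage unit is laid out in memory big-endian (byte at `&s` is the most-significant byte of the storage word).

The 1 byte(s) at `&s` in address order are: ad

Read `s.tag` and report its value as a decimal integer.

[0]=0xad (big-endian) → word 0xad
tag [5+:3] = (word>>5) & 0x7 = 5  ←
err [4+:1] = (word>>4) & 0x1 = 0
state [2+:2] = (word>>2) & 0x3 = 3
chan [1+:1] = (word>>1) & 0x1 = 0
mode [0+:1] = (word>>0) & 0x1 = 1
tag signed 3b, MSB=1: 5 - 8 = -3

-3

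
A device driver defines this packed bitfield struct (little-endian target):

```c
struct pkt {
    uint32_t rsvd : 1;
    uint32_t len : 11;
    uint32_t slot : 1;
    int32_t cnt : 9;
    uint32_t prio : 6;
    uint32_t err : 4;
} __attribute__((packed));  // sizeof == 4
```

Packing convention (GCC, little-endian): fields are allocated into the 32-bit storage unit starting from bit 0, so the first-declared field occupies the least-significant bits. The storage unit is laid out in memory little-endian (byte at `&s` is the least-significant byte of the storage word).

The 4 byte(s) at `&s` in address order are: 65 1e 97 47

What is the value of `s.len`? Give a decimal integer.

[0]=0x65 [1]=0x1e [2]=0x97 [3]=0x47 (little-endian) → word 0x47971e65
rsvd [0+:1] = (word>>0) & 0x1 = 1
len [1+:11] = (word>>1) & 0x7ff = 1842  ←
slot [12+:1] = (word>>12) & 0x1 = 1
cnt [13+:9] = (word>>13) & 0x1ff = 184
prio [22+:6] = (word>>22) & 0x3f = 30
err [28+:4] = (word>>28) & 0xf = 4

1842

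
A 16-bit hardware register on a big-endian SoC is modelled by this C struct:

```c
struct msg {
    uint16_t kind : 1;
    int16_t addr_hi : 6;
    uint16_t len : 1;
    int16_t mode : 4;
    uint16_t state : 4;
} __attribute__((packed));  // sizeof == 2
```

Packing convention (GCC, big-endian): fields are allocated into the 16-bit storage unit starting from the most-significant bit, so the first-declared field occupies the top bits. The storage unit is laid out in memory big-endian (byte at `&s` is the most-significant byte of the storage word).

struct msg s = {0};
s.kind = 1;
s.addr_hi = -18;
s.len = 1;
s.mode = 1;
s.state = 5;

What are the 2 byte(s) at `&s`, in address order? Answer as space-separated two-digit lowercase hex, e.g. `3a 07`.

dd 15

kind:1 = 1 → 0x1 << 15 → word 0x8000
addr_hi:6 = -18 → 0x2e << 9 → word 0xdc00
len:1 = 1 → 0x1 << 8 → word 0xdd00
mode:4 = 1 → 0x1 << 4 → word 0xdd10
state:4 = 5 → 0x5 << 0 → word 0xdd15
word = 0xdd15 → big-endian bytes:
  [0]=0xdd  [1]=0x15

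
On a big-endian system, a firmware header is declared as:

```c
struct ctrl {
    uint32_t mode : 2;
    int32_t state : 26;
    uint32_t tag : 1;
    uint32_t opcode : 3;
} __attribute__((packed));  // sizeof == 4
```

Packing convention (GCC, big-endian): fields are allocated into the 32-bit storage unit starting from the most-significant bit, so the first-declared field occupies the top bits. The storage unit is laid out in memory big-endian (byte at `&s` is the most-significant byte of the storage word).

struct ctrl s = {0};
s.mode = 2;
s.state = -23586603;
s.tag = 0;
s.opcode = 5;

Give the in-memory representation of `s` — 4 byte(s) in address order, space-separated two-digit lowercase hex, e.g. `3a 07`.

[30+:2] mode=2 & 0x3 = 0x2; word=0x80000000
[4+:26] state=-23586603 & 0x3ffffff = 0x29818d5; word=0xa9818d50
[3+:1] tag=0 & 0x1 = 0x0; word=0xa9818d50
[0+:3] opcode=5 & 0x7 = 0x5; word=0xa9818d55
word = 0xa9818d55 → big-endian bytes:
  [0]=0xa9  [1]=0x81  [2]=0x8d  [3]=0x55

a9 81 8d 55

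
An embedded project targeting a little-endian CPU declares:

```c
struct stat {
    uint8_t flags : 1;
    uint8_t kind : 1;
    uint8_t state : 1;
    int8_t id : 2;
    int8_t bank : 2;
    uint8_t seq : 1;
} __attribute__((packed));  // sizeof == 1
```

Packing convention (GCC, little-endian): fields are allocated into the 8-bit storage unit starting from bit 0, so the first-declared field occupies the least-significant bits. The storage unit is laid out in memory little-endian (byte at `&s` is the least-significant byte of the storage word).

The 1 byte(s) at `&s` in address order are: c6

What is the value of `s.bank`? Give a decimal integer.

[0]=0xc6 (little-endian) → word 0xc6
flags [0+:1] = (word>>0) & 0x1 = 0
kind [1+:1] = (word>>1) & 0x1 = 1
state [2+:1] = (word>>2) & 0x1 = 1
id [3+:2] = (word>>3) & 0x3 = 0
bank [5+:2] = (word>>5) & 0x3 = 2  ←
seq [7+:1] = (word>>7) & 0x1 = 1
bank signed 2b, MSB=1: 2 - 4 = -2

-2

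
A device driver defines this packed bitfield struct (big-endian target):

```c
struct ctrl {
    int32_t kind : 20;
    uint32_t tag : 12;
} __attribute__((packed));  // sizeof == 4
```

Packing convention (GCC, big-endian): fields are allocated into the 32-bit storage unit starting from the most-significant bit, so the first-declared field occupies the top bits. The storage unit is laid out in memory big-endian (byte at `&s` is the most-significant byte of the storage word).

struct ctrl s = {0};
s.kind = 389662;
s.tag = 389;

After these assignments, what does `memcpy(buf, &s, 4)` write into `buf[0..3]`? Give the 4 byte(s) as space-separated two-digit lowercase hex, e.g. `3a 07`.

5f 21 e1 85

kind (20b) val=389662 bits=0x5f21e at bit 12: 0x5f21e000
tag (12b) val=389 bits=0x185 at bit 0: 0x5f21e185
word = 0x5f21e185 → big-endian bytes:
  [0]=0x5f  [1]=0x21  [2]=0xe1  [3]=0x85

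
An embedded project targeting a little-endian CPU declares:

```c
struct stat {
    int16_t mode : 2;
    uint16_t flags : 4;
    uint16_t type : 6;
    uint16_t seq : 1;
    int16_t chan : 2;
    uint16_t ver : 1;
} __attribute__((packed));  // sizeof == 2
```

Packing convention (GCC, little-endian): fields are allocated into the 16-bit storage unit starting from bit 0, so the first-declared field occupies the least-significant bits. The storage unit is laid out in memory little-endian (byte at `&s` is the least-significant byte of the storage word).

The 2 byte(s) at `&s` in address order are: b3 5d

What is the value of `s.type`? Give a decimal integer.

[0]=0xb3 [1]=0x5d (little-endian) → word 0x5db3
mode [0+:2] = (word>>0) & 0x3 = 3
flags [2+:4] = (word>>2) & 0xf = 12
type [6+:6] = (word>>6) & 0x3f = 54  ←
seq [12+:1] = (word>>12) & 0x1 = 1
chan [13+:2] = (word>>13) & 0x3 = 2
ver [15+:1] = (word>>15) & 0x1 = 0

54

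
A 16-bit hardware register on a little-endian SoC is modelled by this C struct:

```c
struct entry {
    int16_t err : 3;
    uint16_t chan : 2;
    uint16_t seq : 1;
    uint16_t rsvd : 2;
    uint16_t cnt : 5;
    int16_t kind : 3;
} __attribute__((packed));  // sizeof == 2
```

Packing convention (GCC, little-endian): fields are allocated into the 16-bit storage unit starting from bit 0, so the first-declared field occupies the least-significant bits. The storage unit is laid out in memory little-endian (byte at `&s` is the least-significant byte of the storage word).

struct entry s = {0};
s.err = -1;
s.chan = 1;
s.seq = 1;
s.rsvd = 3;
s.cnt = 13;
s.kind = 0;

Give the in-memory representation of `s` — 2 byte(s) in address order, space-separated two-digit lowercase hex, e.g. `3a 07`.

err (3b) val=-1 bits=0x7 at bit 0: 0x0007
chan (2b) val=1 bits=0x1 at bit 3: 0x000f
seq (1b) val=1 bits=0x1 at bit 5: 0x002f
rsvd (2b) val=3 bits=0x3 at bit 6: 0x00ef
cnt (5b) val=13 bits=0xd at bit 8: 0x0def
kind (3b) val=0 bits=0x0 at bit 13: 0x0def
word = 0x0def → little-endian bytes:
  [0]=0xef  [1]=0x0d

ef 0d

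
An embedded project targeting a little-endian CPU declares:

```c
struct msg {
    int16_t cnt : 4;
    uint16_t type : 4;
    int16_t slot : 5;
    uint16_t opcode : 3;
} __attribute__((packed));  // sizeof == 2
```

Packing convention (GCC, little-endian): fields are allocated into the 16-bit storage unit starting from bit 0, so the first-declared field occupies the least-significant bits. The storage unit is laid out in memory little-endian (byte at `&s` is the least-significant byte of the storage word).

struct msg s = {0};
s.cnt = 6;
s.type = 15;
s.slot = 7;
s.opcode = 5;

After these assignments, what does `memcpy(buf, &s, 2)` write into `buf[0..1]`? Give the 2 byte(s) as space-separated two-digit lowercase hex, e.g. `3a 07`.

[0+:4] cnt=6 & 0xf = 0x6; word=0x0006
[4+:4] type=15 & 0xf = 0xf; word=0x00f6
[8+:5] slot=7 & 0x1f = 0x7; word=0x07f6
[13+:3] opcode=5 & 0x7 = 0x5; word=0xa7f6
word = 0xa7f6 → little-endian bytes:
  [0]=0xf6  [1]=0xa7

f6 a7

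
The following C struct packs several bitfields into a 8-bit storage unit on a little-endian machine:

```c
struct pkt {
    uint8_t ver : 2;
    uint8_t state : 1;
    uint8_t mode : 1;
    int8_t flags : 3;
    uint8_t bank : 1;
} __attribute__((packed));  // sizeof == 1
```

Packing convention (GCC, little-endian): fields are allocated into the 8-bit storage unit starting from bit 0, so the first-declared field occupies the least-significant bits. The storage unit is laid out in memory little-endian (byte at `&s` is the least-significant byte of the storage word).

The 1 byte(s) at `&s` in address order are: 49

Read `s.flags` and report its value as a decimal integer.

[0]=0x49 (little-endian) → word 0x49
ver:2 @ bit 0 → (0x49>>0)&0x3 = 0x1
state:1 @ bit 2 → (0x49>>2)&0x1 = 0x0
mode:1 @ bit 3 → (0x49>>3)&0x1 = 0x1
flags:3 @ bit 4 → (0x49>>4)&0x7 = 0x4  ←
bank:1 @ bit 7 → (0x49>>7)&0x1 = 0x0
flags signed 3b, MSB=1: 4 - 8 = -4

-4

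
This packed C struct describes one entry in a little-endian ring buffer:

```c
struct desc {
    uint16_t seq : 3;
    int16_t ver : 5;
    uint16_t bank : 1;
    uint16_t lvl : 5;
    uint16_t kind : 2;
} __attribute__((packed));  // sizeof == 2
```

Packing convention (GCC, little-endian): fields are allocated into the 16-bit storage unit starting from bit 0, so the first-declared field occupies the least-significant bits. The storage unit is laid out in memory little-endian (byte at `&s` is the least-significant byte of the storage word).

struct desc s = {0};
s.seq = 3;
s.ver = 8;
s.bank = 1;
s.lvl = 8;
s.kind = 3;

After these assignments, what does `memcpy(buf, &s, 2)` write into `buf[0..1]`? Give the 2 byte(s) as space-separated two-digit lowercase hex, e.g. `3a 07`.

43 d1

[0+:3] seq=3 & 0x7 = 0x3; word=0x0003
[3+:5] ver=8 & 0x1f = 0x8; word=0x0043
[8+:1] bank=1 & 0x1 = 0x1; word=0x0143
[9+:5] lvl=8 & 0x1f = 0x8; word=0x1143
[14+:2] kind=3 & 0x3 = 0x3; word=0xd143
word = 0xd143 → little-endian bytes:
  [0]=0x43  [1]=0xd1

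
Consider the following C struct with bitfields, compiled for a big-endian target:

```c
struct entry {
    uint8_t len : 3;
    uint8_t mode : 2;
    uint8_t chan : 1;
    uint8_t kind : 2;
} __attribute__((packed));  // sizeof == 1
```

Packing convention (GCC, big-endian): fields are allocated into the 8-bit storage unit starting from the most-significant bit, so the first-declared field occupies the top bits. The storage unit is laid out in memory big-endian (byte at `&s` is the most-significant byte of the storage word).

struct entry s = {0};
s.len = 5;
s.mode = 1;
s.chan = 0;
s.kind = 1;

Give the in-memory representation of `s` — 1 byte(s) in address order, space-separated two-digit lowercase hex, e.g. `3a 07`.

a9

len (3b) val=5 bits=0x5 at bit 5: 0xa0
mode (2b) val=1 bits=0x1 at bit 3: 0xa8
chan (1b) val=0 bits=0x0 at bit 2: 0xa8
kind (2b) val=1 bits=0x1 at bit 0: 0xa9
word = 0xa9 → big-endian bytes:
  [0]=0xa9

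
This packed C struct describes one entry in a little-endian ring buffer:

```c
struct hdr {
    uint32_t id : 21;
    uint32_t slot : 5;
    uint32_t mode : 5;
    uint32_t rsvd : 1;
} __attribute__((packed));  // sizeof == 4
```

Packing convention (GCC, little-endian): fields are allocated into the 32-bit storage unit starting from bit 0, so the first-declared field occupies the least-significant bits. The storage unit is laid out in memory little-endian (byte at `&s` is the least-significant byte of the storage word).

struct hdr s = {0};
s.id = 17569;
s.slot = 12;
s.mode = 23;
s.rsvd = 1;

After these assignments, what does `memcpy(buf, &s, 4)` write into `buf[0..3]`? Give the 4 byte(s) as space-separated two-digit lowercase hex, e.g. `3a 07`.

a1 44 80 dd

[0+:21] id=17569 & 0x1fffff = 0x44a1; word=0x000044a1
[21+:5] slot=12 & 0x1f = 0xc; word=0x018044a1
[26+:5] mode=23 & 0x1f = 0x17; word=0x5d8044a1
[31+:1] rsvd=1 & 0x1 = 0x1; word=0xdd8044a1
word = 0xdd8044a1 → little-endian bytes:
  [0]=0xa1  [1]=0x44  [2]=0x80  [3]=0xdd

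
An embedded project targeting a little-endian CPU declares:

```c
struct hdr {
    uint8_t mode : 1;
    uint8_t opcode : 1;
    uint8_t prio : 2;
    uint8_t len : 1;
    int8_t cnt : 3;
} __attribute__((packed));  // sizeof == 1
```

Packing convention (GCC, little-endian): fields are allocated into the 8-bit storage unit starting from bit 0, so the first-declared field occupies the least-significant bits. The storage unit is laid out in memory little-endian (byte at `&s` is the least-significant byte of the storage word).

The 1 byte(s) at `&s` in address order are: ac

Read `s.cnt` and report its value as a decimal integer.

-3

[0]=0xac (little-endian) → word 0xac
mode [0+:1] = (word>>0) & 0x1 = 0
opcode [1+:1] = (word>>1) & 0x1 = 0
prio [2+:2] = (word>>2) & 0x3 = 3
len [4+:1] = (word>>4) & 0x1 = 0
cnt [5+:3] = (word>>5) & 0x7 = 5  ←
cnt signed 3b, MSB=1: 5 - 8 = -3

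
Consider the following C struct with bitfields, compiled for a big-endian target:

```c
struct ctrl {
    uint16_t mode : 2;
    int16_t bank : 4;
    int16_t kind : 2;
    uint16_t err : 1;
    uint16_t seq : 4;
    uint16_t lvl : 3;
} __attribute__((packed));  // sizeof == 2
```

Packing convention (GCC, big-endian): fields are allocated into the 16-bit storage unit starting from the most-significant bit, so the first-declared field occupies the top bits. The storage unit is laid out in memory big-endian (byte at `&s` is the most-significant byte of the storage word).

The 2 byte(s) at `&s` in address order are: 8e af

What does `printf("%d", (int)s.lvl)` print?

7

[0]=0x8e [1]=0xaf (big-endian) → word 0x8eaf
mode [14+:2] = (word>>14) & 0x3 = 2
bank [10+:4] = (word>>10) & 0xf = 3
kind [8+:2] = (word>>8) & 0x3 = 2
err [7+:1] = (word>>7) & 0x1 = 1
seq [3+:4] = (word>>3) & 0xf = 5
lvl [0+:3] = (word>>0) & 0x7 = 7  ←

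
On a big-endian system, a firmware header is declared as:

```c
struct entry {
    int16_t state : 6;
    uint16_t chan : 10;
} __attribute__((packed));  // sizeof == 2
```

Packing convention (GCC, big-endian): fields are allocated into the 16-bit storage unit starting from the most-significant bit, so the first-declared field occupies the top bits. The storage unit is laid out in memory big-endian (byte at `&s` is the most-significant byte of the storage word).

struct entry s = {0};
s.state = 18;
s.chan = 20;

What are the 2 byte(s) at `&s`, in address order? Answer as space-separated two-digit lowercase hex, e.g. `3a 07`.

48 14

[10+:6] state=18 & 0x3f = 0x12; word=0x4800
[0+:10] chan=20 & 0x3ff = 0x14; word=0x4814
word = 0x4814 → big-endian bytes:
  [0]=0x48  [1]=0x14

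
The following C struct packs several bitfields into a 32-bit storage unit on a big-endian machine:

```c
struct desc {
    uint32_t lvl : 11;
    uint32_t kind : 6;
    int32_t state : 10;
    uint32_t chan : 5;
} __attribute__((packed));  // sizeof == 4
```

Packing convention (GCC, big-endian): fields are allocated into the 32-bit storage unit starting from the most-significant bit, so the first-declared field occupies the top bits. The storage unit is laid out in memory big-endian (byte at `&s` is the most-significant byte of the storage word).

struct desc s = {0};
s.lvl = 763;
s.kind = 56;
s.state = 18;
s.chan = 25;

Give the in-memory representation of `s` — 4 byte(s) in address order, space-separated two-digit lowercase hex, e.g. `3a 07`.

lvl:11 = 763 → 0x2fb << 21 → word 0x5f600000
kind:6 = 56 → 0x38 << 15 → word 0x5f7c0000
state:10 = 18 → 0x12 << 5 → word 0x5f7c0240
chan:5 = 25 → 0x19 << 0 → word 0x5f7c0259
word = 0x5f7c0259 → big-endian bytes:
  [0]=0x5f  [1]=0x7c  [2]=0x02  [3]=0x59

5f 7c 02 59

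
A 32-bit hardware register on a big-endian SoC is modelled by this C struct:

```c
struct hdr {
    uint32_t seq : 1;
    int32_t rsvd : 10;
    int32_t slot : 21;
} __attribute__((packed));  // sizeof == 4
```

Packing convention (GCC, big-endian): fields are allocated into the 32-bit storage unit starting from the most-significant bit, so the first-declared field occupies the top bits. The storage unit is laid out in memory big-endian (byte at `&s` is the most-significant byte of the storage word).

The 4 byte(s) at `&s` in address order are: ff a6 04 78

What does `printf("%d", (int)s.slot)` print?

394360

[0]=0xff [1]=0xa6 [2]=0x04 [3]=0x78 (big-endian) → word 0xffa60478
seq:1 @ bit 31 → (0xffa60478>>31)&0x1 = 0x1
rsvd:10 @ bit 21 → (0xffa60478>>21)&0x3ff = 0x3fd
slot:21 @ bit 0 → (0xffa60478>>0)&0x1fffff = 0x60478  ←
slot signed 21b, MSB=0: value = 394360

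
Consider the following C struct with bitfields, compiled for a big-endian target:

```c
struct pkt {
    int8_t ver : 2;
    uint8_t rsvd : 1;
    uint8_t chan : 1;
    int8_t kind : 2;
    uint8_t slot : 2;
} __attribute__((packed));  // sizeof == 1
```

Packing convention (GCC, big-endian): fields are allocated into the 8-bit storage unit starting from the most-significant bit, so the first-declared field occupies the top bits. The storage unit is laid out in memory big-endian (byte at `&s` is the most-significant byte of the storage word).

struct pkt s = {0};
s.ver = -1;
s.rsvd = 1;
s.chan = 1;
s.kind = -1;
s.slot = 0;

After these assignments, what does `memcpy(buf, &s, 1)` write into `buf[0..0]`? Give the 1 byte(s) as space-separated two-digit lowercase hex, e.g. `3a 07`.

fc

ver:2 = -1 → 0x3 << 6 → word 0xc0
rsvd:1 = 1 → 0x1 << 5 → word 0xe0
chan:1 = 1 → 0x1 << 4 → word 0xf0
kind:2 = -1 → 0x3 << 2 → word 0xfc
slot:2 = 0 → 0x0 << 0 → word 0xfc
word = 0xfc → big-endian bytes:
  [0]=0xfc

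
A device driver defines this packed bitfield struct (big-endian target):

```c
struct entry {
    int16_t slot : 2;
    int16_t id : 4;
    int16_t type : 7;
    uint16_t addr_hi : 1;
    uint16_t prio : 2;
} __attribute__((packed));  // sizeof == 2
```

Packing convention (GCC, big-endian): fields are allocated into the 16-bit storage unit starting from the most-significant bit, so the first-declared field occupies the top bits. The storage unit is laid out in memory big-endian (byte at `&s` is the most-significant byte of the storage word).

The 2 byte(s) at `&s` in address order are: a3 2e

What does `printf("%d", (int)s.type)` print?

[0]=0xa3 [1]=0x2e (big-endian) → word 0xa32e
slot:2 @ bit 14 → (0xa32e>>14)&0x3 = 0x2
id:4 @ bit 10 → (0xa32e>>10)&0xf = 0x8
type:7 @ bit 3 → (0xa32e>>3)&0x7f = 0x65  ←
addr_hi:1 @ bit 2 → (0xa32e>>2)&0x1 = 0x1
prio:2 @ bit 0 → (0xa32e>>0)&0x3 = 0x2
type signed 7b, MSB=1: 101 - 128 = -27

-27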